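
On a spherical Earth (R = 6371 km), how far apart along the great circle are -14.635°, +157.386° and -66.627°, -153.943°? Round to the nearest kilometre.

6779 km

Δλ = -153.943 − 157.386 = -311.329°; wrapped into (−180°, 180°]: 48.671°.
Δφ = -66.627 − -14.635 = -51.992°.
a = sin²(Δφ/2) + cos φ₁ · cos φ₂ · sin²(Δλ/2) = 0.257294.
c = 2·atan2(√a, √(1−a)) = 1.06396 rad → d = 6371·c ≈ 6778.51 km.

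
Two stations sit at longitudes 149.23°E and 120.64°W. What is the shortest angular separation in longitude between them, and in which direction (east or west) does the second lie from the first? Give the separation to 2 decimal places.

Raw difference: -120.64 − 149.23 = -269.87°.
Normalise into (−180°, 180°]: -269.87° + 360° = 90.13°.
Positive ⇒ the second point lies to the east; separation 90.13°.

90.13° east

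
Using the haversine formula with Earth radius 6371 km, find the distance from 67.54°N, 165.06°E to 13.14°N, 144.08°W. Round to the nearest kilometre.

7070 km

Δλ = -144.08 − 165.06 = -309.14°; wrapped into (−180°, 180°]: 50.86°.
Δφ = 13.14 − 67.54 = -54.40°.
a = sin²(Δφ/2) + cos φ₁ · cos φ₂ · sin²(Δλ/2) = 0.277539.
c = 2·atan2(√a, √(1−a)) = 1.10971 rad → d = 6371·c ≈ 7069.95 km.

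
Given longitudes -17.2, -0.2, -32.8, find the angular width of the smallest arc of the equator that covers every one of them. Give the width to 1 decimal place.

Sort the longitudes: -32.8°, -17.2°, -0.2°.
Eastward gaps between consecutive values (wrapping around): 15.6°, 17.0°, 327.4°.
Largest gap = 327.4° ⇒ minimal covering band is its complement: 360° − 327.4° = 32.6°.
Band runs from -32.8° eastward to -0.2°.

32.6°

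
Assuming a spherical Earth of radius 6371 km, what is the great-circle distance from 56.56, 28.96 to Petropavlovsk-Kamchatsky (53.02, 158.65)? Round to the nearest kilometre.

Δλ = 158.65 − 28.96 = 129.69°.
Δφ = 53.02 − 56.56 = -3.54°.
a = sin²(Δφ/2) + cos φ₁ · cos φ₂ · sin²(Δλ/2) = 0.272545.
c = 2·atan2(√a, √(1−a)) = 1.09853 rad → d = 6371·c ≈ 6998.70 km.

6999 km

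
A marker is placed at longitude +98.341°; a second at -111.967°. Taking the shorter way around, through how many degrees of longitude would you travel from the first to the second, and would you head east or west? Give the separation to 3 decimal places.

149.692° east

Raw difference: -111.967 − 98.341 = -210.308°.
Normalise into (−180°, 180°]: -210.308° + 360° = 149.692°.
Positive ⇒ the second point lies to the east; separation 149.692°.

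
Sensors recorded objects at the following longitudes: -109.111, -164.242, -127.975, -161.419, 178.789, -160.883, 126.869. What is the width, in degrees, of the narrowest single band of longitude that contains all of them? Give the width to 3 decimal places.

124.020°

Sort the longitudes: -164.242°, -161.419°, -160.883°, -127.975°, -109.111°, +126.869°, +178.789°.
Eastward gaps between consecutive values (wrapping around): 2.823°, 0.536°, 32.908°, 18.864°, 235.980°, 51.920°, 16.969°.
Largest gap = 235.980° ⇒ minimal covering band is its complement: 360° − 235.980° = 124.020°.
Band runs from +126.869° eastward to -109.111°, crossing the antimeridian.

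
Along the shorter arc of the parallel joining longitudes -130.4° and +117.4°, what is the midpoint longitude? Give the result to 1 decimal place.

+173.5°

Signed shortest Δλ from -130.4° to +117.4° is -112.2°.
Midpoint longitude = -130.4° + (-112.2°)/2 = -130.4° − 56.1° = -186.5°.
Normalise into (−180°, 180°]: +173.5°.
(The naïve average (-130.4 + +117.4)/2 = -6.5° is on the wrong side of the globe.)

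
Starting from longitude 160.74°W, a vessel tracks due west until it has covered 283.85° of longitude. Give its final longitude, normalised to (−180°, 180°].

84.59°W

Start at -160.74°; shift −283.85° → -444.59°.
-444.59° lies outside (−180°, 180°]; add 360° → -84.59°.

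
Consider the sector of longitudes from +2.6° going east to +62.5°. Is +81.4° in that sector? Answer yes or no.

Band width going east from +2.6° to +62.5°: ((62.5 − 2.6) mod 360) = 59.9°.
Offset of +81.4° east of the west edge: ((81.4 − 2.6) mod 360) = 78.8°.
78.8° > 59.9° ⇒ outside.

No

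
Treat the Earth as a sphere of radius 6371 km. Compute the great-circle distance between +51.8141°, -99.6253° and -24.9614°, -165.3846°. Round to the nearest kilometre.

Δλ = -165.3846 − -99.6253 = -65.7593°.
Δφ = -24.9614 − 51.8141 = -76.7755°.
a = sin²(Δφ/2) + cos φ₁ · cos φ₂ · sin²(Δλ/2) = 0.550795.
c = 2·atan2(√a, √(1−a)) = 1.67256 rad → d = 6371·c ≈ 10655.89 km.

10656 km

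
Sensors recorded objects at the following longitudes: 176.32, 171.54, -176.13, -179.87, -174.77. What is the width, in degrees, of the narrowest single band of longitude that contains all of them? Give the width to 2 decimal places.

13.69°

Sort the longitudes: -179.87°, -176.13°, -174.77°, +171.54°, +176.32°.
Eastward gaps between consecutive values (wrapping around): 3.74°, 1.36°, 346.31°, 4.78°, 3.81°.
Largest gap = 346.31° ⇒ minimal covering band is its complement: 360° − 346.31° = 13.69°.
Band runs from +171.54° eastward to -174.77°, crossing the antimeridian.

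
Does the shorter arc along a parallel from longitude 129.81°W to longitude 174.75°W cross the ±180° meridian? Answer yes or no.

No

Signed shortest Δλ = ((-174.75 − -129.81 + 180) mod 360) − 180 = -44.94°.
Going west by 44.94° from -129.81° reaches -174.75° without touching 180°.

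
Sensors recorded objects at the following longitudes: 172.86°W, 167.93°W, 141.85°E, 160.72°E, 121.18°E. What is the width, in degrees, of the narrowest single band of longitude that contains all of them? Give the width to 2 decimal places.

70.89°

Sort the longitudes: -172.86°, -167.93°, +121.18°, +141.85°, +160.72°.
Eastward gaps between consecutive values (wrapping around): 4.93°, 289.11°, 20.67°, 18.87°, 26.42°.
Largest gap = 289.11° ⇒ minimal covering band is its complement: 360° − 289.11° = 70.89°.
Band runs from +121.18° eastward to -167.93°, crossing the antimeridian.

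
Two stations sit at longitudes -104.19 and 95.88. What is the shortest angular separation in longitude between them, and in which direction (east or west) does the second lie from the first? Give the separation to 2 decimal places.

Raw difference: 95.88 − -104.19 = 200.07°.
Normalise into (−180°, 180°]: 200.07° − 360° = -159.93°.
Negative ⇒ the second point lies to the west; separation 159.93°.

159.93° west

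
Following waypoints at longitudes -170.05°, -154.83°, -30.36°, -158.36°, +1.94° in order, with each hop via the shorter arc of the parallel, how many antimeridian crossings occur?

0

Leg 1: -170.05° → -154.83°, shortest Δλ = 15.22° (east) — does not cross 180°.
Leg 2: -154.83° → -30.36°, shortest Δλ = 124.47° (east) — does not cross 180°.
Leg 3: -30.36° → -158.36°, shortest Δλ = -128.0° (west) — does not cross 180°.
Leg 4: -158.36° → +1.94°, shortest Δλ = 160.3° (east) — does not cross 180°.
Total crossings: 0.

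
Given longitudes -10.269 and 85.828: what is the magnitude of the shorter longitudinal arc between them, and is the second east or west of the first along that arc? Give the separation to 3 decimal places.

96.097° east

Raw difference: 85.828 − -10.269 = 96.097°.
Normalise into (−180°, 180°]: 96.097° stays 96.097°.
Positive ⇒ the second point lies to the east; separation 96.097°.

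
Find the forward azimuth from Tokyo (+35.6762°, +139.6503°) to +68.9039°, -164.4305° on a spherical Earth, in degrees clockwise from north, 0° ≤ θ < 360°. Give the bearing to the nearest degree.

25°

Δλ = -164.4305 − 139.6503 = -304.0808°; wrapped into (−180°, 180°]: 55.9192°.
θ = atan2( sin Δλ · cos φ₂ , cos φ₁ · sin φ₂ − sin φ₁ · cos φ₂ · cos Δλ )
  = atan2(0.29811, 0.64025) = 24.968° → normalised to [0°, 360°): 24.968°.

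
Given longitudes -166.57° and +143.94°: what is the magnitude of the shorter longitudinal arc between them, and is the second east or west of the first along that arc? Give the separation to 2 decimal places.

Raw difference: 143.94 − -166.57 = 310.51°.
Normalise into (−180°, 180°]: 310.51° − 360° = -49.49°.
Negative ⇒ the second point lies to the west; separation 49.49°.

49.49° west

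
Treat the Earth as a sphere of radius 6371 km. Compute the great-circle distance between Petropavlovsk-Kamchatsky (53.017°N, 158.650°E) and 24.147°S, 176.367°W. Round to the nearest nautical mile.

4813 nmi

Δλ = -176.367 − 158.650 = -335.017°; wrapped into (−180°, 180°]: 24.983°.
Δφ = -24.147 − 53.017 = -77.164°.
a = sin²(Δφ/2) + cos φ₁ · cos φ₂ · sin²(Δλ/2) = 0.414601.
c = 2·atan2(√a, √(1−a)) = 1.39916 rad → d = 6371·c ≈ 8914.02 km ≈ 4813.19 nmi.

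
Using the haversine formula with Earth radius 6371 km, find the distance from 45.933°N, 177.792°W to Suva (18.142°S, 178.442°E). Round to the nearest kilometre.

Δλ = 178.442 − -177.792 = 356.234°; wrapped into (−180°, 180°]: -3.766°.
Δφ = -18.142 − 45.933 = -64.075°.
a = sin²(Δφ/2) + cos φ₁ · cos φ₂ · sin²(Δλ/2) = 0.282116.
c = 2·atan2(√a, √(1−a)) = 1.11991 rad → d = 6371·c ≈ 7134.92 km.

7135 km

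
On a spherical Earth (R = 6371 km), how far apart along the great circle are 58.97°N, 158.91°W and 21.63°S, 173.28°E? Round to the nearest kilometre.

9318 km

Δλ = 173.28 − -158.91 = 332.19°; wrapped into (−180°, 180°]: -27.81°.
Δφ = -21.63 − 58.97 = -80.60°.
a = sin²(Δφ/2) + cos φ₁ · cos φ₂ · sin²(Δλ/2) = 0.446010.
c = 2·atan2(√a, √(1−a)) = 1.46261 rad → d = 6371·c ≈ 9318.26 km.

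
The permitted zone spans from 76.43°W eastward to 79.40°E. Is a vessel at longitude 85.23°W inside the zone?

Band width going east from -76.43° to +79.40°: ((79.40 − -76.43) mod 360) = 155.83°.
Offset of -85.23° east of the west edge: ((-85.23 − -76.43) mod 360) = 351.20°.
351.20° > 155.83° ⇒ outside.

No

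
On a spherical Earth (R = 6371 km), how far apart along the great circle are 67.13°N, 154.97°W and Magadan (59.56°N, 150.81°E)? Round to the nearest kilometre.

Δλ = 150.81 − -154.97 = 305.78°; wrapped into (−180°, 180°]: -54.22°.
Δφ = 59.56 − 67.13 = -7.57°.
a = sin²(Δφ/2) + cos φ₁ · cos φ₂ · sin²(Δλ/2) = 0.045246.
c = 2·atan2(√a, √(1−a)) = 0.42870 rad → d = 6371·c ≈ 2731.24 km.

2731 km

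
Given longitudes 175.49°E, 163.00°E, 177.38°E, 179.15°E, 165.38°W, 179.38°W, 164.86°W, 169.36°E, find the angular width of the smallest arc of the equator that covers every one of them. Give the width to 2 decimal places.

Sort the longitudes: -179.38°, -165.38°, -164.86°, +163.00°, +169.36°, +175.49°, +177.38°, +179.15°.
Eastward gaps between consecutive values (wrapping around): 14.00°, 0.52°, 327.86°, 6.36°, 6.13°, 1.89°, 1.77°, 1.47°.
Largest gap = 327.86° ⇒ minimal covering band is its complement: 360° − 327.86° = 32.14°.
Band runs from +163.00° eastward to -164.86°, crossing the antimeridian.

32.14°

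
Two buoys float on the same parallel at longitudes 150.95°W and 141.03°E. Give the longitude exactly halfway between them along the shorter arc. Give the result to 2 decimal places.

175.04°E

Signed shortest Δλ from -150.95° to +141.03° is -68.02°.
Midpoint longitude = -150.95° + (-68.02°)/2 = -150.95° − 34.01° = -184.96°.
Normalise into (−180°, 180°]: +175.04°.
(The naïve average (-150.95 + +141.03)/2 = -4.96° is on the wrong side of the globe.)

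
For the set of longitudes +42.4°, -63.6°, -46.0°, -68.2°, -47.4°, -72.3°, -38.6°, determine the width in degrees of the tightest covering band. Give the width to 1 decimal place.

114.7°

Sort the longitudes: -72.3°, -68.2°, -63.6°, -47.4°, -46.0°, -38.6°, +42.4°.
Eastward gaps between consecutive values (wrapping around): 4.1°, 4.6°, 16.2°, 1.4°, 7.4°, 81.0°, 245.3°.
Largest gap = 245.3° ⇒ minimal covering band is its complement: 360° − 245.3° = 114.7°.
Band runs from -72.3° eastward to +42.4°.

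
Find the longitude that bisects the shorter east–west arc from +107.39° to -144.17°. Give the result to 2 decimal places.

+161.61°

Signed shortest Δλ from +107.39° to -144.17° is +108.44°.
Midpoint longitude = +107.39° + (+108.44°)/2 = +107.39° + 54.22° = +161.61°.
(The naïve average (+107.39 + -144.17)/2 = -18.39° is on the wrong side of the globe.)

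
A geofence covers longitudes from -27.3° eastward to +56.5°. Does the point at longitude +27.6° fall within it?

Band width going east from -27.3° to +56.5°: ((56.5 − -27.3) mod 360) = 83.8°.
Offset of +27.6° east of the west edge: ((27.6 − -27.3) mod 360) = 54.9°.
54.9° ≤ 83.8° ⇒ inside.

Yes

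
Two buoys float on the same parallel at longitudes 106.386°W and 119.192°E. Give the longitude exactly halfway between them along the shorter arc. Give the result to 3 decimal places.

Signed shortest Δλ from -106.386° to +119.192° is -134.422°.
Midpoint longitude = -106.386° + (-134.422°)/2 = -106.386° − 67.211° = -173.597°.
(The naïve average (-106.386 + +119.192)/2 = 6.403° is on the wrong side of the globe.)

173.597°W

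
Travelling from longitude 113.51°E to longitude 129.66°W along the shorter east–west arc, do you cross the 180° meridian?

Naïve |-129.66 − 113.51| = 243.17° > 180°, so the shorter arc goes the other way round — across 180°.
Signed shortest Δλ = ((-129.66 − 113.51 + 180) mod 360) − 180 = 116.83°.
Going east by 116.83° from +113.51° passes through 180° before reaching -129.66°.

Yes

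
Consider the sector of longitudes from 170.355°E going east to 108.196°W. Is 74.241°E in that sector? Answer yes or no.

Band width going east from +170.355° to -108.196°: ((-108.196 − 170.355) mod 360) = 81.449°.
Offset of +74.241° east of the west edge: ((74.241 − 170.355) mod 360) = 263.886°.
263.886° > 81.449° ⇒ outside.

No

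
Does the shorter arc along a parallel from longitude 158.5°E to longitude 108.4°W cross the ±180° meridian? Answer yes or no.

Yes

Naïve |-108.4 − 158.5| = 266.9° > 180°, so the shorter arc goes the other way round — across 180°.
Signed shortest Δλ = ((-108.4 − 158.5 + 180) mod 360) − 180 = 93.1°.
Going east by 93.1° from +158.5° passes through 180° before reaching -108.4°.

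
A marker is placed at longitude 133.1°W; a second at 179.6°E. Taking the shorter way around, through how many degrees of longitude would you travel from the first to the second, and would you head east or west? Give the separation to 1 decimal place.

Raw difference: 179.6 − -133.1 = 312.7°.
Normalise into (−180°, 180°]: 312.7° − 360° = -47.3°.
Negative ⇒ the second point lies to the west; separation 47.3°.

47.3° west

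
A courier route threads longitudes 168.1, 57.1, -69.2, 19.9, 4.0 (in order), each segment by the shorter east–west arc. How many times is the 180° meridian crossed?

Leg 1: +168.1° → +57.1°, shortest Δλ = -111.0° (west) — does not cross 180°.
Leg 2: +57.1° → -69.2°, shortest Δλ = -126.3° (west) — does not cross 180°.
Leg 3: -69.2° → +19.9°, shortest Δλ = 89.1° (east) — does not cross 180°.
Leg 4: +19.9° → +4.0°, shortest Δλ = -15.9° (west) — does not cross 180°.
Total crossings: 0.

0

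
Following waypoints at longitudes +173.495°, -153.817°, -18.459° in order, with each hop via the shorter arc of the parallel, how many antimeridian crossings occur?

Leg 1: +173.495° → -153.817°, shortest Δλ = 32.688° (east) — crosses 180°.
Leg 2: -153.817° → -18.459°, shortest Δλ = 135.358° (east) — does not cross 180°.
Total crossings: 1.

1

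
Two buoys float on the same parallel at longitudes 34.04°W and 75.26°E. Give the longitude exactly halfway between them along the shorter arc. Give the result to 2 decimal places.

Signed shortest Δλ from -34.04° to +75.26° is +109.30°.
Midpoint longitude = -34.04° + (+109.30°)/2 = -34.04° + 54.65° = +20.61°.

20.61°E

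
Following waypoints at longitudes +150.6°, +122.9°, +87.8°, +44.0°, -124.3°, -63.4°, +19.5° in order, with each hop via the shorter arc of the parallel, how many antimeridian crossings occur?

0

Leg 1: +150.6° → +122.9°, shortest Δλ = -27.7° (west) — does not cross 180°.
Leg 2: +122.9° → +87.8°, shortest Δλ = -35.1° (west) — does not cross 180°.
Leg 3: +87.8° → +44.0°, shortest Δλ = -43.8° (west) — does not cross 180°.
Leg 4: +44.0° → -124.3°, shortest Δλ = -168.3° (west) — does not cross 180°.
Leg 5: -124.3° → -63.4°, shortest Δλ = 60.9° (east) — does not cross 180°.
Leg 6: -63.4° → +19.5°, shortest Δλ = 82.9° (east) — does not cross 180°.
Total crossings: 0.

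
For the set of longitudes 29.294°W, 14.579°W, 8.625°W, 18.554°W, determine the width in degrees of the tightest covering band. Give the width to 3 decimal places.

20.669°

Sort the longitudes: -29.294°, -18.554°, -14.579°, -8.625°.
Eastward gaps between consecutive values (wrapping around): 10.740°, 3.975°, 5.954°, 339.331°.
Largest gap = 339.331° ⇒ minimal covering band is its complement: 360° − 339.331° = 20.669°.
Band runs from -29.294° eastward to -8.625°.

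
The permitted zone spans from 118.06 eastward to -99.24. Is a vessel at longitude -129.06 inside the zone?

Yes

Band width going east from +118.06° to -99.24°: ((-99.24 − 118.06) mod 360) = 142.70°.
Offset of -129.06° east of the west edge: ((-129.06 − 118.06) mod 360) = 112.88°.
112.88° ≤ 142.70° ⇒ inside.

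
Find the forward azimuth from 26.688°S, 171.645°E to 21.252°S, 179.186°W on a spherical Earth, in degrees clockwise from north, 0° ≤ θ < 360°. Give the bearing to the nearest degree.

Δλ = -179.186 − 171.645 = -350.831°; wrapped into (−180°, 180°]: 9.169°.
θ = atan2( sin Δλ · cos φ₂ , cos φ₁ · sin φ₂ − sin φ₁ · cos φ₂ · cos Δλ )
  = atan2(0.14851, 0.08939) = 58.957° → normalised to [0°, 360°): 58.957°.

59°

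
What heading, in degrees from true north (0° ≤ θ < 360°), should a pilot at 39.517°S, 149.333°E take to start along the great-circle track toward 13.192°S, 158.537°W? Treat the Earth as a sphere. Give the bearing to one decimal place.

Δλ = -158.537 − 149.333 = -307.870°; wrapped into (−180°, 180°]: 52.130°.
θ = atan2( sin Δλ · cos φ₂ , cos φ₁ · sin φ₂ − sin φ₁ · cos φ₂ · cos Δλ )
  = atan2(0.76857, 0.20425) = 75.118° → normalised to [0°, 360°): 75.118°.

75.1°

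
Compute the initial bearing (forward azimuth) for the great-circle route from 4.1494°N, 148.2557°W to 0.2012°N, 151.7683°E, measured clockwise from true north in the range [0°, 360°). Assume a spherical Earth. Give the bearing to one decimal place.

267.8°

Δλ = 151.7683 − -148.2557 = 300.0240°; wrapped into (−180°, 180°]: -59.9760°.
θ = atan2( sin Δλ · cos φ₂ , cos φ₁ · sin φ₂ − sin φ₁ · cos φ₂ · cos Δλ )
  = atan2(-0.86581, -0.03270) = -92.163° → normalised to [0°, 360°): 267.837°.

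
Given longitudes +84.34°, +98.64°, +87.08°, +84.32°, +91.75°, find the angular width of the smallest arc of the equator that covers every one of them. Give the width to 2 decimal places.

14.32°

Sort the longitudes: +84.32°, +84.34°, +87.08°, +91.75°, +98.64°.
Eastward gaps between consecutive values (wrapping around): 0.02°, 2.74°, 4.67°, 6.89°, 345.68°.
Largest gap = 345.68° ⇒ minimal covering band is its complement: 360° − 345.68° = 14.32°.
Band runs from +84.32° eastward to +98.64°.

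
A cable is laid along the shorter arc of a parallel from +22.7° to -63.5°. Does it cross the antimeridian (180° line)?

Signed shortest Δλ = ((-63.5 − 22.7 + 180) mod 360) − 180 = -86.2°.
Going west by 86.2° from +22.7° reaches -63.5° without touching 180°.

No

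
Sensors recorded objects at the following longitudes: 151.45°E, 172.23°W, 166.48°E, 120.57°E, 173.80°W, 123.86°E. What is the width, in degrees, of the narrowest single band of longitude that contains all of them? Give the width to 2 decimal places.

Sort the longitudes: -173.80°, -172.23°, +120.57°, +123.86°, +151.45°, +166.48°.
Eastward gaps between consecutive values (wrapping around): 1.57°, 292.80°, 3.29°, 27.59°, 15.03°, 19.72°.
Largest gap = 292.80° ⇒ minimal covering band is its complement: 360° − 292.80° = 67.20°.
Band runs from +120.57° eastward to -172.23°, crossing the antimeridian.

67.20°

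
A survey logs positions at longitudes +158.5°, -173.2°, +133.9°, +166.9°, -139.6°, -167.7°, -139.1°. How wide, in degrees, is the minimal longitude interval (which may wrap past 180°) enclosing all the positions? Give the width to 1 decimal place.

Sort the longitudes: -173.2°, -167.7°, -139.6°, -139.1°, +133.9°, +158.5°, +166.9°.
Eastward gaps between consecutive values (wrapping around): 5.5°, 28.1°, 0.5°, 273.0°, 24.6°, 8.4°, 19.9°.
Largest gap = 273.0° ⇒ minimal covering band is its complement: 360° − 273.0° = 87.0°.
Band runs from +133.9° eastward to -139.1°, crossing the antimeridian.

87.0°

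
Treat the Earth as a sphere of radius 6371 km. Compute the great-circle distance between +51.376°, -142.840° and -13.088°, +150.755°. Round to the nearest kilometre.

9584 km

Δλ = 150.755 − -142.840 = 293.595°; wrapped into (−180°, 180°]: -66.405°.
Δφ = -13.088 − 51.376 = -64.464°.
a = sin²(Δφ/2) + cos φ₁ · cos φ₂ · sin²(Δλ/2) = 0.466777.
c = 2·atan2(√a, √(1−a)) = 1.50430 rad → d = 6371·c ≈ 9583.90 km.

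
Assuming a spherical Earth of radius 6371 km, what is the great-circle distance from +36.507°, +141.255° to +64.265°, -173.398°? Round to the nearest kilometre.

Δλ = -173.398 − 141.255 = -314.653°; wrapped into (−180°, 180°]: 45.347°.
Δφ = 64.265 − 36.507 = 27.758°.
a = sin²(Δφ/2) + cos φ₁ · cos φ₂ · sin²(Δλ/2) = 0.109400.
c = 2·atan2(√a, √(1−a)) = 0.67421 rad → d = 6371·c ≈ 4295.39 km.

4295 km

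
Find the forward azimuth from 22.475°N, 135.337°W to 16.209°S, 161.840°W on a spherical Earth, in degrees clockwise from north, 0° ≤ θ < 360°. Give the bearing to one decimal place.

216.2°

Δλ = -161.840 − -135.337 = -26.503°.
θ = atan2( sin Δλ · cos φ₂ , cos φ₁ · sin φ₂ − sin φ₁ · cos φ₂ · cos Δλ )
  = atan2(-0.42851, -0.58645) = -143.845° → normalised to [0°, 360°): 216.155°.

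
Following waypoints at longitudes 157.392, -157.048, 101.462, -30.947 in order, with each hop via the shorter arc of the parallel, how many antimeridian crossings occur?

Leg 1: +157.392° → -157.048°, shortest Δλ = 45.56° (east) — crosses 180°.
Leg 2: -157.048° → +101.462°, shortest Δλ = -101.49° (west) — crosses 180°.
Leg 3: +101.462° → -30.947°, shortest Δλ = -132.409° (west) — does not cross 180°.
Total crossings: 2.

2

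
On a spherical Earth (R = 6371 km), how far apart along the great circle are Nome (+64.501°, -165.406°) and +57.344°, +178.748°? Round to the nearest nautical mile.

628 nmi

Δλ = 178.748 − -165.406 = 344.154°; wrapped into (−180°, 180°]: -15.846°.
Δφ = 57.344 − 64.501 = -7.157°.
a = sin²(Δφ/2) + cos φ₁ · cos φ₂ · sin²(Δλ/2) = 0.008309.
c = 2·atan2(√a, √(1−a)) = 0.18257 rad → d = 6371·c ≈ 1163.13 km ≈ 628.04 nmi.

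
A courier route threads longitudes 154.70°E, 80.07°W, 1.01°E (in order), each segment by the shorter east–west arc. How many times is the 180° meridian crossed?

Leg 1: +154.70° → -80.07°, shortest Δλ = 125.23° (east) — crosses 180°.
Leg 2: -80.07° → +1.01°, shortest Δλ = 81.08° (east) — does not cross 180°.
Total crossings: 1.

1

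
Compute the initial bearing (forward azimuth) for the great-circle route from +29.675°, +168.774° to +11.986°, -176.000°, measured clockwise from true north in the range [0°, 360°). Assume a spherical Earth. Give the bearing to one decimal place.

138.2°

Δλ = -176.000 − 168.774 = -344.774°; wrapped into (−180°, 180°]: 15.226°.
θ = atan2( sin Δλ · cos φ₂ , cos φ₁ · sin φ₂ − sin φ₁ · cos φ₂ · cos Δλ )
  = atan2(0.25690, -0.28685) = 138.153° → normalised to [0°, 360°): 138.153°.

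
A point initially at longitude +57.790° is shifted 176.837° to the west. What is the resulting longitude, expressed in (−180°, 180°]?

Start at +57.790°; shift −176.837° → -119.047°.
-119.047° already lies in (−180°, 180°].

-119.047°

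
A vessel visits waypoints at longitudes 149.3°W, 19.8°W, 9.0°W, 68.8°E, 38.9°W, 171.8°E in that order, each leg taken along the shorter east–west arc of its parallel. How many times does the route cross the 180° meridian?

1

Leg 1: -149.3° → -19.8°, shortest Δλ = 129.5° (east) — does not cross 180°.
Leg 2: -19.8° → -9.0°, shortest Δλ = 10.8° (east) — does not cross 180°.
Leg 3: -9.0° → +68.8°, shortest Δλ = 77.8° (east) — does not cross 180°.
Leg 4: +68.8° → -38.9°, shortest Δλ = -107.7° (west) — does not cross 180°.
Leg 5: -38.9° → +171.8°, shortest Δλ = -149.3° (west) — crosses 180°.
Total crossings: 1.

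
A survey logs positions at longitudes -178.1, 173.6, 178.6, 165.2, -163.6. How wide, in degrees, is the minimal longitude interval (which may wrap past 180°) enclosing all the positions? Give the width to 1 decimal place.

31.2°

Sort the longitudes: -178.1°, -163.6°, +165.2°, +173.6°, +178.6°.
Eastward gaps between consecutive values (wrapping around): 14.5°, 328.8°, 8.4°, 5.0°, 3.3°.
Largest gap = 328.8° ⇒ minimal covering band is its complement: 360° − 328.8° = 31.2°.
Band runs from +165.2° eastward to -163.6°, crossing the antimeridian.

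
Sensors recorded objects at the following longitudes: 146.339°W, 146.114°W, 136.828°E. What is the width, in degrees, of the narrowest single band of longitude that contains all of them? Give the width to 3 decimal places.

Sort the longitudes: -146.339°, -146.114°, +136.828°.
Eastward gaps between consecutive values (wrapping around): 0.225°, 282.942°, 76.833°.
Largest gap = 282.942° ⇒ minimal covering band is its complement: 360° − 282.942° = 77.058°.
Band runs from +136.828° eastward to -146.114°, crossing the antimeridian.

77.058°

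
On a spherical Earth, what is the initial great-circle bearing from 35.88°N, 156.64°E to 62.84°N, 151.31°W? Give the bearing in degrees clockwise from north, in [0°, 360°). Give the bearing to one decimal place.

Δλ = -151.31 − 156.64 = -307.95°; wrapped into (−180°, 180°]: 52.05°.
θ = atan2( sin Δλ · cos φ₂ , cos φ₁ · sin φ₂ − sin φ₁ · cos φ₂ · cos Δλ )
  = atan2(0.35995, 0.55638) = 32.901° → normalised to [0°, 360°): 32.901°.

32.9°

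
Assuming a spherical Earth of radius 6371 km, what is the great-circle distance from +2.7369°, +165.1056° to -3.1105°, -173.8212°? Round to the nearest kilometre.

Δλ = -173.8212 − 165.1056 = -338.9268°; wrapped into (−180°, 180°]: 21.0732°.
Δφ = -3.1105 − 2.7369 = -5.8474°.
a = sin²(Δφ/2) + cos φ₁ · cos φ₂ · sin²(Δλ/2) = 0.035953.
c = 2·atan2(√a, √(1−a)) = 0.38154 rad → d = 6371·c ≈ 2430.77 km.

2431 km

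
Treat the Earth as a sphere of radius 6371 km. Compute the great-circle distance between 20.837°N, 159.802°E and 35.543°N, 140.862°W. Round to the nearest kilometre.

5951 km

Δλ = -140.862 − 159.802 = -300.664°; wrapped into (−180°, 180°]: 59.336°.
Δφ = 35.543 − 20.837 = 14.706°.
a = sin²(Δφ/2) + cos φ₁ · cos φ₂ · sin²(Δλ/2) = 0.202692.
c = 2·atan2(√a, √(1−a)) = 0.93401 rad → d = 6371·c ≈ 5950.56 km.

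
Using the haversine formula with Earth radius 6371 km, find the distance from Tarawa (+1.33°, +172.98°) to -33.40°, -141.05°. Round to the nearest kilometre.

Δλ = -141.05 − 172.98 = -314.03°; wrapped into (−180°, 180°]: 45.97°.
Δφ = -33.40 − 1.33 = -34.73°.
a = sin²(Δφ/2) + cos φ₁ · cos φ₂ · sin²(Δλ/2) = 0.216342.
c = 2·atan2(√a, √(1−a)) = 0.96755 rad → d = 6371·c ≈ 6164.29 km.

6164 km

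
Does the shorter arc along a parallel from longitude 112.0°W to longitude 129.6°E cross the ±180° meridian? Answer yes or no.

Naïve |129.6 − -112.0| = 241.6° > 180°, so the shorter arc goes the other way round — across 180°.
Signed shortest Δλ = ((129.6 − -112.0 + 180) mod 360) − 180 = -118.4°.
Going west by 118.4° from -112.0° passes through 180° before reaching +129.6°.

Yes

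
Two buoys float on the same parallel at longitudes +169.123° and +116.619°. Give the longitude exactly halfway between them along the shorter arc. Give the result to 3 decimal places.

+142.871°

Signed shortest Δλ from +169.123° to +116.619° is -52.504°.
Midpoint longitude = +169.123° + (-52.504°)/2 = +169.123° − 26.252° = +142.871°.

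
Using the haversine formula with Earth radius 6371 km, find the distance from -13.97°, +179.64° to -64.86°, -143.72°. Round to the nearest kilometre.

Δλ = -143.72 − 179.64 = -323.36°; wrapped into (−180°, 180°]: 36.64°.
Δφ = -64.86 − -13.97 = -50.89°.
a = sin²(Δφ/2) + cos φ₁ · cos φ₂ · sin²(Δλ/2) = 0.225326.
c = 2·atan2(√a, √(1−a)) = 0.98921 rad → d = 6371·c ≈ 6302.27 km.

6302 km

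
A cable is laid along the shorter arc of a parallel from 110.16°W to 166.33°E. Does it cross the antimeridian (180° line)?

Yes

Naïve |166.33 − -110.16| = 276.49° > 180°, so the shorter arc goes the other way round — across 180°.
Signed shortest Δλ = ((166.33 − -110.16 + 180) mod 360) − 180 = -83.51°.
Going west by 83.51° from -110.16° passes through 180° before reaching +166.33°.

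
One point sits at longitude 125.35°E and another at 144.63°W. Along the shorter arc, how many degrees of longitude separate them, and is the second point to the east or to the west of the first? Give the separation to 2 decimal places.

90.02° east

Raw difference: -144.63 − 125.35 = -269.98°.
Normalise into (−180°, 180°]: -269.98° + 360° = 90.02°.
Positive ⇒ the second point lies to the east; separation 90.02°.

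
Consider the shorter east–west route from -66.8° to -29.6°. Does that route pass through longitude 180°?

Signed shortest Δλ = ((-29.6 − -66.8 + 180) mod 360) − 180 = 37.2°.
Going east by 37.2° from -66.8° reaches -29.6° without touching 180°.

No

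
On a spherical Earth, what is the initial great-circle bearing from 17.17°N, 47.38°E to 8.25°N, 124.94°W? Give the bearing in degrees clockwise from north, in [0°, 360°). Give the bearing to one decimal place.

Δλ = -124.94 − 47.38 = -172.32°.
θ = atan2( sin Δλ · cos φ₂ , cos φ₁ · sin φ₂ − sin φ₁ · cos φ₂ · cos Δλ )
  = atan2(-0.13226, 0.42663) = -17.224° → normalised to [0°, 360°): 342.776°.

342.8°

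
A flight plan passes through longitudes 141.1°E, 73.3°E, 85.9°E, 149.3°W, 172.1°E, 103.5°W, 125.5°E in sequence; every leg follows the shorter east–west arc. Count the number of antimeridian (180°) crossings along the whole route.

4

Leg 1: +141.1° → +73.3°, shortest Δλ = -67.8° (west) — does not cross 180°.
Leg 2: +73.3° → +85.9°, shortest Δλ = 12.6° (east) — does not cross 180°.
Leg 3: +85.9° → -149.3°, shortest Δλ = 124.8° (east) — crosses 180°.
Leg 4: -149.3° → +172.1°, shortest Δλ = -38.6° (west) — crosses 180°.
Leg 5: +172.1° → -103.5°, shortest Δλ = 84.4° (east) — crosses 180°.
Leg 6: -103.5° → +125.5°, shortest Δλ = -131.0° (west) — crosses 180°.
Total crossings: 4.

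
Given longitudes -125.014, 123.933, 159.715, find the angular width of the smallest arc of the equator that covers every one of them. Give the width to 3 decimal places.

111.053°

Sort the longitudes: -125.014°, +123.933°, +159.715°.
Eastward gaps between consecutive values (wrapping around): 248.947°, 35.782°, 75.271°.
Largest gap = 248.947° ⇒ minimal covering band is its complement: 360° − 248.947° = 111.053°.
Band runs from +123.933° eastward to -125.014°, crossing the antimeridian.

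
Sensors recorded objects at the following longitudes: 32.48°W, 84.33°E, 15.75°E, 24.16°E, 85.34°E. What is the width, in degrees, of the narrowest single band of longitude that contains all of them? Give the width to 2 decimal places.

Sort the longitudes: -32.48°, +15.75°, +24.16°, +84.33°, +85.34°.
Eastward gaps between consecutive values (wrapping around): 48.23°, 8.41°, 60.17°, 1.01°, 242.18°.
Largest gap = 242.18° ⇒ minimal covering band is its complement: 360° − 242.18° = 117.82°.
Band runs from -32.48° eastward to +85.34°.

117.82°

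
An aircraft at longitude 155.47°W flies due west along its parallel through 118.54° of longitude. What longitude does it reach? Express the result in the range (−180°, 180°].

85.99°E

Start at -155.47°; shift −118.54° → -274.01°.
-274.01° lies outside (−180°, 180°]; add 360° → +85.99°.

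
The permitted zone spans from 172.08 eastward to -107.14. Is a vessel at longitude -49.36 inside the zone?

No

Band width going east from +172.08° to -107.14°: ((-107.14 − 172.08) mod 360) = 80.78°.
Offset of -49.36° east of the west edge: ((-49.36 − 172.08) mod 360) = 138.56°.
138.56° > 80.78° ⇒ outside.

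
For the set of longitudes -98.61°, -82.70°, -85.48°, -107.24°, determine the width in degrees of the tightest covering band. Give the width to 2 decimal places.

Sort the longitudes: -107.24°, -98.61°, -85.48°, -82.70°.
Eastward gaps between consecutive values (wrapping around): 8.63°, 13.13°, 2.78°, 335.46°.
Largest gap = 335.46° ⇒ minimal covering band is its complement: 360° − 335.46° = 24.54°.
Band runs from -107.24° eastward to -82.70°.

24.54°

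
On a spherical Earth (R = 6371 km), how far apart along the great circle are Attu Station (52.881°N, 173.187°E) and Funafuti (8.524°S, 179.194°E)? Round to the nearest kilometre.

6852 km

Δλ = 179.194 − 173.187 = 6.007°.
Δφ = -8.524 − 52.881 = -61.405°.
a = sin²(Δφ/2) + cos φ₁ · cos φ₂ · sin²(Δλ/2) = 0.262331.
c = 2·atan2(√a, √(1−a)) = 1.07545 rad → d = 6371·c ≈ 6851.68 km.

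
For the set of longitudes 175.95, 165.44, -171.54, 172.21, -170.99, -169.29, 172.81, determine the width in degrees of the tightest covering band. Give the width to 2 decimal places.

Sort the longitudes: -171.54°, -170.99°, -169.29°, +165.44°, +172.21°, +172.81°, +175.95°.
Eastward gaps between consecutive values (wrapping around): 0.55°, 1.70°, 334.73°, 6.77°, 0.60°, 3.14°, 12.51°.
Largest gap = 334.73° ⇒ minimal covering band is its complement: 360° − 334.73° = 25.27°.
Band runs from +165.44° eastward to -169.29°, crossing the antimeridian.

25.27°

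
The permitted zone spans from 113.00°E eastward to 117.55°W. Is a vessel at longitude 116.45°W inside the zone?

Band width going east from +113.00° to -117.55°: ((-117.55 − 113.00) mod 360) = 129.45°.
Offset of -116.45° east of the west edge: ((-116.45 − 113.00) mod 360) = 130.55°.
130.55° > 129.45° ⇒ outside.

No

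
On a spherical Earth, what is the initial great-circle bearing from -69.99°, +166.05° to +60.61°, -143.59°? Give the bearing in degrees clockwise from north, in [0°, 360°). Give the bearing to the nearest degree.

33°

Δλ = -143.59 − 166.05 = -309.64°; wrapped into (−180°, 180°]: 50.36°.
θ = atan2( sin Δλ · cos φ₂ , cos φ₁ · sin φ₂ − sin φ₁ · cos φ₂ · cos Δλ )
  = atan2(0.37791, 0.59233) = 32.538° → normalised to [0°, 360°): 32.538°.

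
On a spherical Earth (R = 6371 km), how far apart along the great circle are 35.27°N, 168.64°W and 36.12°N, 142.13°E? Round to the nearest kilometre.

4398 km

Δλ = 142.13 − -168.64 = 310.77°; wrapped into (−180°, 180°]: -49.23°.
Δφ = 36.12 − 35.27 = 0.85°.
a = sin²(Δφ/2) + cos φ₁ · cos φ₂ · sin²(Δλ/2) = 0.114472.
c = 2·atan2(√a, √(1−a)) = 0.69030 rad → d = 6371·c ≈ 4397.88 km.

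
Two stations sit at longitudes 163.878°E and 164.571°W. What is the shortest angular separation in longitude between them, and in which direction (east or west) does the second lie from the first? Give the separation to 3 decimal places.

Raw difference: -164.571 − 163.878 = -328.449°.
Normalise into (−180°, 180°]: -328.449° + 360° = 31.551°.
Positive ⇒ the second point lies to the east; separation 31.551°.

31.551° east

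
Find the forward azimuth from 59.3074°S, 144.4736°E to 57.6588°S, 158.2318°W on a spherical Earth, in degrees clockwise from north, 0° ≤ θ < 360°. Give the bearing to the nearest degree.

112°

Δλ = -158.2318 − 144.4736 = -302.7054°; wrapped into (−180°, 180°]: 57.2946°.
θ = atan2( sin Δλ · cos φ₂ , cos φ₁ · sin φ₂ − sin φ₁ · cos φ₂ · cos Δλ )
  = atan2(0.45015, -0.18269) = 112.090° → normalised to [0°, 360°): 112.090°.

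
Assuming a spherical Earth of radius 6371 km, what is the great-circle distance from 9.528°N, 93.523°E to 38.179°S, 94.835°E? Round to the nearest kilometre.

5307 km

Δλ = 94.835 − 93.523 = 1.312°.
Δφ = -38.179 − 9.528 = -47.707°.
a = sin²(Δφ/2) + cos φ₁ · cos φ₂ · sin²(Δλ/2) = 0.163641.
c = 2·atan2(√a, √(1−a)) = 0.83292 rad → d = 6371·c ≈ 5306.53 km.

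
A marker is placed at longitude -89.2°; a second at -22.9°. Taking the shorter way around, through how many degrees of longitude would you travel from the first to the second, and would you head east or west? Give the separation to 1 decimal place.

Raw difference: -22.9 − -89.2 = 66.3°.
Normalise into (−180°, 180°]: 66.3° stays 66.3°.
Positive ⇒ the second point lies to the east; separation 66.3°.

66.3° east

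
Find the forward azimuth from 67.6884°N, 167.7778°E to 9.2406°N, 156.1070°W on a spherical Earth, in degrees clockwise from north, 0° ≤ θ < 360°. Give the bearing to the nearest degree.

Δλ = -156.1070 − 167.7778 = -323.8848°; wrapped into (−180°, 180°]: 36.1152°.
θ = atan2( sin Δλ · cos φ₂ , cos φ₁ · sin φ₂ − sin φ₁ · cos φ₂ · cos Δλ )
  = atan2(0.58176, -0.67669) = 139.314° → normalised to [0°, 360°): 139.314°.

139°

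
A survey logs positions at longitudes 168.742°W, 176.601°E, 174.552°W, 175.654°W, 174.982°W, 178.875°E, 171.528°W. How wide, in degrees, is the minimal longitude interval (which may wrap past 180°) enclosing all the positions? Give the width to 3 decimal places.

14.657°

Sort the longitudes: -175.654°, -174.982°, -174.552°, -171.528°, -168.742°, +176.601°, +178.875°.
Eastward gaps between consecutive values (wrapping around): 0.672°, 0.430°, 3.024°, 2.786°, 345.343°, 2.274°, 5.471°.
Largest gap = 345.343° ⇒ minimal covering band is its complement: 360° − 345.343° = 14.657°.
Band runs from +176.601° eastward to -168.742°, crossing the antimeridian.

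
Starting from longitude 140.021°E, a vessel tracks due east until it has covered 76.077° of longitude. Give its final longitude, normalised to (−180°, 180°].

143.902°W

Start at +140.021°; shift +76.077° → +216.098°.
+216.098° lies outside (−180°, 180°]; subtract 360° → -143.902°.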